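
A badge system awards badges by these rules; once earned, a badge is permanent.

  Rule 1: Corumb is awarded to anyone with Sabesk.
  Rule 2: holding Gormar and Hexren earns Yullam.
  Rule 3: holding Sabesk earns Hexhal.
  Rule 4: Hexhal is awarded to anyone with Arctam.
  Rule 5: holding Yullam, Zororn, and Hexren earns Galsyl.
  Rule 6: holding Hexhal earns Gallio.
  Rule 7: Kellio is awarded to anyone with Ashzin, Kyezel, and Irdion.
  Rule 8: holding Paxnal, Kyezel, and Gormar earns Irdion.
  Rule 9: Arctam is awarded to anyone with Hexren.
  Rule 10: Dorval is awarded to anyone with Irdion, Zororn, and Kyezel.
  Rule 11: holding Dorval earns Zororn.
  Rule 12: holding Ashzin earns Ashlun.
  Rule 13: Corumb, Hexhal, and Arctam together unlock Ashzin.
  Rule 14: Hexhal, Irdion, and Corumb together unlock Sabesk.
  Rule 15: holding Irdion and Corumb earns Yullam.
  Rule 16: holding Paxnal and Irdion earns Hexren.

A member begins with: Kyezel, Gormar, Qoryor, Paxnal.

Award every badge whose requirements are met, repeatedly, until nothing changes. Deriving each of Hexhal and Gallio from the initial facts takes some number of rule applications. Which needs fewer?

Hexhal: With Paxnal, Kyezel, and Gormar, Irdion is earned (Rule 8). With Paxnal and Irdion, Hexren is earned (Rule 16). With Hexren, Arctam is earned (Rule 9). With Arctam, Hexhal is earned (Rule 4). [4 rule applications]
Gallio: With Paxnal, Kyezel, and Gormar, Irdion is earned (Rule 8). With Paxnal and Irdion, Hexren is earned (Rule 16). With Hexren, Arctam is earned (Rule 9). With Arctam, Hexhal is earned (Rule 4). With Hexhal, Gallio is earned (Rule 6). [5 rule applications]
Hexhal needs fewer.

Hexhal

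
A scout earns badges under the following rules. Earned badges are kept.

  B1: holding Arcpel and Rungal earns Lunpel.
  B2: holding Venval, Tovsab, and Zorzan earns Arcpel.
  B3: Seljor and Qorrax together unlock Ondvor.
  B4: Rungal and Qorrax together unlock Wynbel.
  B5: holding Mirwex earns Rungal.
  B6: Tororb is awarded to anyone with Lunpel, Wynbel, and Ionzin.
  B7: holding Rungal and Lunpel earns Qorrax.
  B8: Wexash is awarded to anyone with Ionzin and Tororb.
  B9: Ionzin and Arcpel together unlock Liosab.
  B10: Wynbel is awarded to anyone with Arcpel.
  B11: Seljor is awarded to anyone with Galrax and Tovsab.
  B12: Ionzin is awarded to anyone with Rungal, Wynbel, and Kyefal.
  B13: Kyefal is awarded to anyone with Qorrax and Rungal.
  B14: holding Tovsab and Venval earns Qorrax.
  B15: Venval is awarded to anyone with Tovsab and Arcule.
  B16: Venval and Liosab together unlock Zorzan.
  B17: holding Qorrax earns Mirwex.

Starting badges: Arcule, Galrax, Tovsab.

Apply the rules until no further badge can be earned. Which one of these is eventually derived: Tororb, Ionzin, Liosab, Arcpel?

With Tovsab and Arcule, Venval is earned (B15).
With Tovsab and Venval, Qorrax is earned (B14).
With Qorrax, Mirwex is earned (B17).
With Mirwex, Rungal is earned (B5).
With Qorrax and Rungal, Kyefal is earned (B13).
With Rungal and Qorrax, Wynbel is earned (B4).
With Rungal, Wynbel, and Kyefal, Ionzin is earned (B12).
Arcpel would need Venval, Tovsab, and Zorzan (B2), but Zorzan is never earned. Liosab would need Ionzin and Arcpel (B9), but Arcpel is never earned. Tororb would need Lunpel, Wynbel, and Ionzin (B6), but Lunpel is never earned.

Ionzin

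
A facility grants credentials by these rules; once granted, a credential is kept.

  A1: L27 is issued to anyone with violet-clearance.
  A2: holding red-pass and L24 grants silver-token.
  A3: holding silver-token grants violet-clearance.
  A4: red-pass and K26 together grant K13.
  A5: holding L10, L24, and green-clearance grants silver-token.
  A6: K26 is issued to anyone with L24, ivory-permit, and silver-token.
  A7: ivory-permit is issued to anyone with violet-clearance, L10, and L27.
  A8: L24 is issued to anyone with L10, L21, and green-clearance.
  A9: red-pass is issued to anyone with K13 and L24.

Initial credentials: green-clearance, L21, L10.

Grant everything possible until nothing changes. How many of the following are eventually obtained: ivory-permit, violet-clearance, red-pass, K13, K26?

Holding L10, L21, and green-clearance grants L24 (A8).
Holding L10, L24, and green-clearance grants silver-token (A5).
Holding silver-token grants violet-clearance (A3).
Holding violet-clearance grants L27 (A1).
Holding violet-clearance, L10, and L27 grants ivory-permit (A7).
Holding L24, ivory-permit, and silver-token grants K26 (A6).
ivory-permit: reached.
violet-clearance: reached.
red-pass would need K13 and L24 (A9), but K13 is never granted.
K13 would need red-pass and K26 (A4), but red-pass is never granted.
K26: reached.
Reached: ivory-permit, violet-clearance, and K26 — 3 of the 5.

3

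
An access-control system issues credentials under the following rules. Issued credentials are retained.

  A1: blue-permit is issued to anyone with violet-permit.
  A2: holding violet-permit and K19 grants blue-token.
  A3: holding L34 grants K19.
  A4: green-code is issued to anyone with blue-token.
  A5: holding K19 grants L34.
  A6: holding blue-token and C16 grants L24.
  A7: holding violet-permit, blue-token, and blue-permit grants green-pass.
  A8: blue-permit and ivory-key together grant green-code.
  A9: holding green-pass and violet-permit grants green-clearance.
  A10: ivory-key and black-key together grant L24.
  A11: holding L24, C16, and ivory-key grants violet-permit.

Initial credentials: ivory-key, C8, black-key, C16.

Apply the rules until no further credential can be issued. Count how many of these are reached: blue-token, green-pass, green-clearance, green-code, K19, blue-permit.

Holding ivory-key and black-key grants L24 (A10).
Holding L24, C16, and ivory-key grants violet-permit (A11).
Holding violet-permit grants blue-permit (A1).
Holding blue-permit and ivory-key grants green-code (A8).
blue-token would need violet-permit and K19 (A2), but K19 is never granted.
green-pass would need violet-permit, blue-token, and blue-permit (A7), but blue-token is never granted.
green-clearance would need green-pass and violet-permit (A9), but green-pass is never granted.
green-code: reached.
K19 would need L34 (A3), but L34 is never granted.
blue-permit: reached.
Reached: green-code and blue-permit — 2 of the 6.

2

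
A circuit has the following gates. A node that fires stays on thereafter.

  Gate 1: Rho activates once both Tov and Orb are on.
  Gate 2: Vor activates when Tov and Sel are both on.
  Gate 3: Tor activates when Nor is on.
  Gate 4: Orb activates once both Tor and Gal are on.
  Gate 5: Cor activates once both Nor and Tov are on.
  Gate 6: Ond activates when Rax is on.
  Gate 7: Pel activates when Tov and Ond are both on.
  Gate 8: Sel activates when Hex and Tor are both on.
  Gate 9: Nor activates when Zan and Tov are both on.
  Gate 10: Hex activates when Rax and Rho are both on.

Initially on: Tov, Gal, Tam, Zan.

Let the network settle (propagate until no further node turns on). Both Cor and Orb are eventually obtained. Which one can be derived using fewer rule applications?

Cor: Gate 9: Zan and Tov on → Nor on. Nor and Tov are on, so Cor activates (Gate 5). [2 rule applications]
Orb: Zan and Tov are on, so Nor activates (Gate 9). Nor is on, so Tor activates (Gate 3). Tor and Gal are on, so Orb activates (Gate 4). [3 rule applications]
Cor needs fewer.

Cor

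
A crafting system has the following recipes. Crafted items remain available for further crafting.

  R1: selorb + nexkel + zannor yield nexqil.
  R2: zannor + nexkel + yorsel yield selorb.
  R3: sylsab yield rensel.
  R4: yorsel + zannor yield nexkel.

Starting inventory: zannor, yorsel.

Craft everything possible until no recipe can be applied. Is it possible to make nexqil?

Using R4, yorsel and zannor make nexkel.
Using R2, zannor, nexkel, and yorsel make selorb.
Using R1, selorb, nexkel, and zannor make nexqil.

Yes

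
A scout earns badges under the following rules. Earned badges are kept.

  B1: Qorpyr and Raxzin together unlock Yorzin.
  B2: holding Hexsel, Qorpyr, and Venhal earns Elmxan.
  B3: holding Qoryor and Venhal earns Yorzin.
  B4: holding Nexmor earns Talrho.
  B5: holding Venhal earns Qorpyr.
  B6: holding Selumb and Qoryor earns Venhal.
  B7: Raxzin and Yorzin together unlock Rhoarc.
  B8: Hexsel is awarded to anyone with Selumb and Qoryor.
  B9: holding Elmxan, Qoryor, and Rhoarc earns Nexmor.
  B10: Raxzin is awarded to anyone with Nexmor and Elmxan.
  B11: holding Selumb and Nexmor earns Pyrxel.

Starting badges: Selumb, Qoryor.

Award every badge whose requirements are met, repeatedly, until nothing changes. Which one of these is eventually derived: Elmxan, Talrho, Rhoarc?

With Selumb and Qoryor, Venhal is earned (B6).
With Selumb and Qoryor, Hexsel is earned (B8).
With Venhal, Qorpyr is earned (B5).
With Hexsel, Qorpyr, and Venhal, Elmxan is earned (B2).
Talrho would need Nexmor (B4), but Nexmor is never earned. Rhoarc would need Raxzin and Yorzin (B7), but Raxzin is never earned.

Elmxan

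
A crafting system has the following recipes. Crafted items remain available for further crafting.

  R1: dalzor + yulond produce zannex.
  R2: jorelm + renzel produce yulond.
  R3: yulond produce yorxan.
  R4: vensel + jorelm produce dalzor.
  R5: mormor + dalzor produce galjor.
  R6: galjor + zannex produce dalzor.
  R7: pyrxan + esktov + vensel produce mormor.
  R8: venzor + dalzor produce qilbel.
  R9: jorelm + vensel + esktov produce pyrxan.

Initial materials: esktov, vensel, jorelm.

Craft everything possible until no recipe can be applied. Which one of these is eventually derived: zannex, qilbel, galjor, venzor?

vensel + jorelm → dalzor (R4).
jorelm + vensel + esktov → pyrxan (R9).
Using R7, pyrxan, esktov, and vensel make mormor.
mormor + dalzor → galjor (R5).
zannex would need dalzor and yulond (R1), but yulond is never obtained. No rule produces venzor, and it is not given. qilbel would need venzor and dalzor (R8), but venzor is never obtained.

galjor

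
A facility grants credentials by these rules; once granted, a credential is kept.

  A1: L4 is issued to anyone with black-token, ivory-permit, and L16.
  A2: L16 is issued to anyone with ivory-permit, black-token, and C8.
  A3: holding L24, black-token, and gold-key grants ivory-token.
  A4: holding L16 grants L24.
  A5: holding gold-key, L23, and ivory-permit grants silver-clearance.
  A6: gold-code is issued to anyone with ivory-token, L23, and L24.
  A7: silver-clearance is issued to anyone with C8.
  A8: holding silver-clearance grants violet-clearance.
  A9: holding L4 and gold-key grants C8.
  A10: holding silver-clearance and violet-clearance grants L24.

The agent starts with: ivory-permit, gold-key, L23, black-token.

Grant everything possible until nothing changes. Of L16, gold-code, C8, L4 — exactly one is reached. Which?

gold-code

Holding gold-key, L23, and ivory-permit grants silver-clearance (A5).
Holding silver-clearance grants violet-clearance (A8).
Holding silver-clearance and violet-clearance grants L24 (A10).
Holding L24, black-token, and gold-key grants ivory-token (A3).
Holding ivory-token, L23, and L24 grants gold-code (A6).
L4 would need black-token, ivory-permit, and L16 (A1), but L16 is never granted. L16 would need ivory-permit, black-token, and C8 (A2), but C8 is never granted. C8 would need L4 and gold-key (A9), but L4 is never granted.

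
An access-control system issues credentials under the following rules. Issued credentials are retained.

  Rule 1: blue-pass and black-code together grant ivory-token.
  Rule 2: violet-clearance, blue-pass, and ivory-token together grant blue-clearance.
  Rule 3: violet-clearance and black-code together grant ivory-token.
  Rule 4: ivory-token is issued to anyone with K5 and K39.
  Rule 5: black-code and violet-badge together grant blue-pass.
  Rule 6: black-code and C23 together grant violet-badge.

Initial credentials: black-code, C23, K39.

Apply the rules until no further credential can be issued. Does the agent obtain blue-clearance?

No

blue-clearance would need violet-clearance, blue-pass, and ivory-token (Rule 2), but violet-clearance is never granted.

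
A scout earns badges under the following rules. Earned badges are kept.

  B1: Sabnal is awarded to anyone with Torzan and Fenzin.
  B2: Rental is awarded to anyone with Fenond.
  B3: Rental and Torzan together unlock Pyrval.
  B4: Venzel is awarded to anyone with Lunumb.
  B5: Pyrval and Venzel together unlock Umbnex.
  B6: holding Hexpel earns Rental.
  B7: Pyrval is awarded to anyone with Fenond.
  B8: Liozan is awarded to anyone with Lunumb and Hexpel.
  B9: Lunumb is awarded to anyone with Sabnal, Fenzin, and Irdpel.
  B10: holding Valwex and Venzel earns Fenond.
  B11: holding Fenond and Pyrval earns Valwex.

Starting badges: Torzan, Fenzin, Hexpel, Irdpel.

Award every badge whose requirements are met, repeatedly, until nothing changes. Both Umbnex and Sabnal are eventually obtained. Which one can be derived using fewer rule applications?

Sabnal

Sabnal: With Torzan and Fenzin, Sabnal is earned (B1). [1 rule application]
Umbnex: With Torzan and Fenzin, Sabnal is earned (B1). With Hexpel, Rental is earned (B6). With Sabnal, Fenzin, and Irdpel, Lunumb is earned (B9). With Rental and Torzan, Pyrval is earned (B3). With Lunumb, Venzel is earned (B4). With Pyrval and Venzel, Umbnex is earned (B5). [6 rule applications]
Sabnal needs fewer.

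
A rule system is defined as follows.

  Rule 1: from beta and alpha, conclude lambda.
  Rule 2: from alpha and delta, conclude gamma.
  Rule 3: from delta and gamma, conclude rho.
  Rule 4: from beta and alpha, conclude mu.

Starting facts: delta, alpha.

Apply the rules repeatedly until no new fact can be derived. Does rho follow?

From alpha and delta, Rule 2 gives gamma.
From delta and gamma, Rule 3 gives rho.

Yes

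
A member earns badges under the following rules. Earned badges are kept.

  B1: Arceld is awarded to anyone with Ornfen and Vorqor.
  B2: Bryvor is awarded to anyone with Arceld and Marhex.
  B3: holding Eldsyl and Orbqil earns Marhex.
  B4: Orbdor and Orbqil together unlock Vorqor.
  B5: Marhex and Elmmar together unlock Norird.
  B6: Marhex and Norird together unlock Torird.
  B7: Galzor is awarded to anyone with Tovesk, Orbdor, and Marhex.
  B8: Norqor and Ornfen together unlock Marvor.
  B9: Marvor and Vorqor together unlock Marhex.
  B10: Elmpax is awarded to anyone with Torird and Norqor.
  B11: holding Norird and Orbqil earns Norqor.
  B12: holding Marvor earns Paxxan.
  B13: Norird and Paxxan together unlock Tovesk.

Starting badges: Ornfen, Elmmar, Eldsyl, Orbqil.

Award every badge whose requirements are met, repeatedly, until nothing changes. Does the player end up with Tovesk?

With Eldsyl and Orbqil, Marhex is earned (B3).
With Marhex and Elmmar, Norird is earned (B5).
With Norird and Orbqil, Norqor is earned (B11).
With Norqor and Ornfen, Marvor is earned (B8).
With Marvor, Paxxan is earned (B12).
With Norird and Paxxan, Tovesk is earned (B13).

Yes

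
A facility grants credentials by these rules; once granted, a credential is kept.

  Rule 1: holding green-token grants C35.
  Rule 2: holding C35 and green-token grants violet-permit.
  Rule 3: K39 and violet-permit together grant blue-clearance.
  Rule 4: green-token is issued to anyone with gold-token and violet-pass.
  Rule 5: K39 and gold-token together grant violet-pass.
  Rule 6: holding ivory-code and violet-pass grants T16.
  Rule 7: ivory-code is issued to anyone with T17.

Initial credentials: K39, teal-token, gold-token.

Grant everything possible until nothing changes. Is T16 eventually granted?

T16 would need ivory-code and violet-pass (Rule 6), but ivory-code is never granted.

No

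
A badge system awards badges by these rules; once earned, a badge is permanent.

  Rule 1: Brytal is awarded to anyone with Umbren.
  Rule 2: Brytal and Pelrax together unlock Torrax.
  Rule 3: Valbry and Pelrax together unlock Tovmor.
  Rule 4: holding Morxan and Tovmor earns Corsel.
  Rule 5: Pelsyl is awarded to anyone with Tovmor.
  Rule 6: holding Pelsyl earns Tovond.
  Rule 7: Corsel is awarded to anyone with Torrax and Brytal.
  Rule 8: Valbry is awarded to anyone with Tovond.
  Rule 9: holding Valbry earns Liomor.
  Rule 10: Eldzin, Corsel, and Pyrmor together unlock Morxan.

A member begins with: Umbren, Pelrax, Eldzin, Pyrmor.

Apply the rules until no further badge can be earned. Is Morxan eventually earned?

Yes

With Umbren, Brytal is earned (Rule 1).
With Brytal and Pelrax, Torrax is earned (Rule 2).
With Torrax and Brytal, Corsel is earned (Rule 7).
With Eldzin, Corsel, and Pyrmor, Morxan is earned (Rule 10).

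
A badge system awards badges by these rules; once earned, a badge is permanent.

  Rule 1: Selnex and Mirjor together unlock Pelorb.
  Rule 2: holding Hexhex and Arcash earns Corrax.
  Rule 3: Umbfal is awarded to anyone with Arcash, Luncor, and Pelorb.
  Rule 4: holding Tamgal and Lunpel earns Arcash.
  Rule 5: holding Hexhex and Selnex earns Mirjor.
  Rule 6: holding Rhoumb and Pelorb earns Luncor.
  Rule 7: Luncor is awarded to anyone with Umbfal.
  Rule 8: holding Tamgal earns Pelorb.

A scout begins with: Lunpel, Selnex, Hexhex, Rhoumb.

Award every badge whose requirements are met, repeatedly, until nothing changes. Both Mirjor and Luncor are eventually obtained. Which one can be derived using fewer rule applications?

Mirjor: With Hexhex and Selnex, Mirjor is earned (Rule 5). [1 rule application]
Luncor: With Hexhex and Selnex, Mirjor is earned (Rule 5). With Selnex and Mirjor, Pelorb is earned (Rule 1). With Rhoumb and Pelorb, Luncor is earned (Rule 6). [3 rule applications]
Mirjor needs fewer.

Mirjor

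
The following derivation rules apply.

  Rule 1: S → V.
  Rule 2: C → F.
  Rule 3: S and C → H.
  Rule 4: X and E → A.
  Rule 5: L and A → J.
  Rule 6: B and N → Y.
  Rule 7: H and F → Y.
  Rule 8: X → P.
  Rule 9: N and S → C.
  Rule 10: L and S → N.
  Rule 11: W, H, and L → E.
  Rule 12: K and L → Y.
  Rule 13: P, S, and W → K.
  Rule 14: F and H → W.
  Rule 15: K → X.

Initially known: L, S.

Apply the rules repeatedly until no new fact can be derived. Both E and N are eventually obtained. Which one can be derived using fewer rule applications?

N

N: L and S hold, so N follows (Rule 10). [1 rule application]
E: L and S hold, so N follows (Rule 10). From N and S, Rule 9 gives C. C holds, so F follows (Rule 2). From S and C, Rule 3 gives H. From F and H, Rule 14 gives W. W, H, and L hold, so E follows (Rule 11). [6 rule applications]
N needs fewer.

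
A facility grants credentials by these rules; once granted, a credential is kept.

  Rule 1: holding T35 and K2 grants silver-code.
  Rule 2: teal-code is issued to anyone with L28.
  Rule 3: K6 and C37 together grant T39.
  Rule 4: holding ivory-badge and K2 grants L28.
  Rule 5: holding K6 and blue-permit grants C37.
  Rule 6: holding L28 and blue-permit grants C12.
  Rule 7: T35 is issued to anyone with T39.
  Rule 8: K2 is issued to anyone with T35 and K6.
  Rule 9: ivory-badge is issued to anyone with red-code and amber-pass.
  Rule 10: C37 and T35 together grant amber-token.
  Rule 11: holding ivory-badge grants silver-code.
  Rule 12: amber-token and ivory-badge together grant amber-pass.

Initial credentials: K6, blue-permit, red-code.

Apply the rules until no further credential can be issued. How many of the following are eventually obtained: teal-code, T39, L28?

Holding K6 and blue-permit grants C37 (Rule 5).
Holding K6 and C37 grants T39 (Rule 3).
teal-code would need L28 (Rule 2), but L28 is never granted.
T39: reached.
L28 would need ivory-badge and K2 (Rule 4), but ivory-badge is never granted.
Reached: T39 — 1 of the 3.

1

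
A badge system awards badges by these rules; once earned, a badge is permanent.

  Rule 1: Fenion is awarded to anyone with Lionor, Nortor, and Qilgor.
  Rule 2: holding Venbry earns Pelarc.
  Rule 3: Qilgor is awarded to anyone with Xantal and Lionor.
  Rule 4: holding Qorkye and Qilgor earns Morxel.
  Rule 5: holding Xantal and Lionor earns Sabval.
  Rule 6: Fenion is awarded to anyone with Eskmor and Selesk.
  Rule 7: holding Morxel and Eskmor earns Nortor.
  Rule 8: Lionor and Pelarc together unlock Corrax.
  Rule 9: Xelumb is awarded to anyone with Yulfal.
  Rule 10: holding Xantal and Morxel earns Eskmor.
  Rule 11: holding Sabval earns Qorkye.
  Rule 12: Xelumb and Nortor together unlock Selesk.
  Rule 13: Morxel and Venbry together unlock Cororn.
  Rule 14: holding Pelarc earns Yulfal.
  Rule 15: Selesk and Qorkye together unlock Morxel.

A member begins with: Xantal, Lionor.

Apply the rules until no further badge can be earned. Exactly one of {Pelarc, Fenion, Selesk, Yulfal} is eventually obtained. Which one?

Fenion

With Xantal and Lionor, Sabval is earned (Rule 5).
With Xantal and Lionor, Qilgor is earned (Rule 3).
With Sabval, Qorkye is earned (Rule 11).
With Qorkye and Qilgor, Morxel is earned (Rule 4).
With Xantal and Morxel, Eskmor is earned (Rule 10).
With Morxel and Eskmor, Nortor is earned (Rule 7).
With Lionor, Nortor, and Qilgor, Fenion is earned (Rule 1).
Yulfal would need Pelarc (Rule 14), but Pelarc is never earned. Selesk would need Xelumb and Nortor (Rule 12), but Xelumb is never earned. Pelarc would need Venbry (Rule 2), but Venbry is never earned.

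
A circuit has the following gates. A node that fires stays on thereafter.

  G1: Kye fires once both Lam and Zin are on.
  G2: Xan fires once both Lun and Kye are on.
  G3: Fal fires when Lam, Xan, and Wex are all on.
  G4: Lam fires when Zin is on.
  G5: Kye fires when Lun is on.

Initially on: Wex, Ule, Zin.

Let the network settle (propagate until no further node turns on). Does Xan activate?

Xan would need Lun and Kye (G2), but Lun never turns on.

No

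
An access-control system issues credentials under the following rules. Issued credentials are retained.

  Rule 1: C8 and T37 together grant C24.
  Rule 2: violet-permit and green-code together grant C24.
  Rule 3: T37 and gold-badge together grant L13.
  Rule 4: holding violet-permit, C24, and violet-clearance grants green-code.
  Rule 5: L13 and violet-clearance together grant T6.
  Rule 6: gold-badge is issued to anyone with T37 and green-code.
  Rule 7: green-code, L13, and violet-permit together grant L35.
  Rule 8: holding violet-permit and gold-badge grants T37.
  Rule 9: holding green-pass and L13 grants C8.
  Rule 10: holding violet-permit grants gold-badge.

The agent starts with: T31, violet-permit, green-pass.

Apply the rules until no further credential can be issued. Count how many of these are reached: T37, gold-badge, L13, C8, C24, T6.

Holding violet-permit grants gold-badge (Rule 10).
Holding violet-permit and gold-badge grants T37 (Rule 8).
Holding T37 and gold-badge grants L13 (Rule 3).
Holding green-pass and L13 grants C8 (Rule 9).
Holding C8 and T37 grants C24 (Rule 1).
T37: reached.
gold-badge: reached.
L13: reached.
C8: reached.
C24: reached.
T6 would need L13 and violet-clearance (Rule 5), but violet-clearance is never granted.
Reached: T37, gold-badge, L13, C8, and C24 — 5 of the 6.

5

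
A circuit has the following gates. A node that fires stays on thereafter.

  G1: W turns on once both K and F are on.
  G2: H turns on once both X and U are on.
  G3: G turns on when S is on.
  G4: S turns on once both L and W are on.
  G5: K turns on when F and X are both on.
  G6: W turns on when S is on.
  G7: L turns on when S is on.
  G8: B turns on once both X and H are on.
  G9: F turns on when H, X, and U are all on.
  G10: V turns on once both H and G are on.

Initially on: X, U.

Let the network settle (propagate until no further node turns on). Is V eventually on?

V would need H and G (G10), but G never turns on.

No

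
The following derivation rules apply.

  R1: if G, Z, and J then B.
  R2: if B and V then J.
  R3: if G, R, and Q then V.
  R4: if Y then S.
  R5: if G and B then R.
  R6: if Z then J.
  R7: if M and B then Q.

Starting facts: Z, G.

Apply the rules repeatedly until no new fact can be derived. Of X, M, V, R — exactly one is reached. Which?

Z holds, so J follows (R6).
From G, Z, and J, R1 gives B.
From G and B, R5 gives R.
V would need G, R, and Q (R3), but Q is never established. No rule produces X, and it is not given. No rule produces M, and it is not given.

R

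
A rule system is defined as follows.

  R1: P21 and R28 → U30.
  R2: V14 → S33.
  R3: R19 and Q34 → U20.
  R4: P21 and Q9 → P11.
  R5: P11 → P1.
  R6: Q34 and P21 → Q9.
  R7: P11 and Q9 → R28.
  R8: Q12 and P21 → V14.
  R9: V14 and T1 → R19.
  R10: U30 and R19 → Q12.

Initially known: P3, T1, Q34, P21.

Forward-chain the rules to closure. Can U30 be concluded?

Yes

From Q34 and P21, R6 gives Q9.
P21 and Q9 hold, so P11 follows (R4).
From P11 and Q9, R7 gives R28.
P21 and R28 hold, so U30 follows (R1).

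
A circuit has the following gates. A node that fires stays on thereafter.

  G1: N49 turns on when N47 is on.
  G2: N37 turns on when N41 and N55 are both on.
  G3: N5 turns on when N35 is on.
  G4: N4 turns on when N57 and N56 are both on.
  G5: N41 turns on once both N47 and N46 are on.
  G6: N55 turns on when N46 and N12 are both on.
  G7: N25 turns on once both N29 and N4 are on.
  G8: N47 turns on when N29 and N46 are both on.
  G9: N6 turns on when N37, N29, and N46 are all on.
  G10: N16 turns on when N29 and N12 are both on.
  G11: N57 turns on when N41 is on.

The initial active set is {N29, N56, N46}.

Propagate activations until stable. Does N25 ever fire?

Yes

N29 and N46 are on, so N47 turns on (G8).
N47 and N46 are on, so N41 turns on (G5).
N41 is on, so N57 turns on (G11).
G4: N57 and N56 on → N4 on.
N29 and N4 are on, so N25 turns on (G7).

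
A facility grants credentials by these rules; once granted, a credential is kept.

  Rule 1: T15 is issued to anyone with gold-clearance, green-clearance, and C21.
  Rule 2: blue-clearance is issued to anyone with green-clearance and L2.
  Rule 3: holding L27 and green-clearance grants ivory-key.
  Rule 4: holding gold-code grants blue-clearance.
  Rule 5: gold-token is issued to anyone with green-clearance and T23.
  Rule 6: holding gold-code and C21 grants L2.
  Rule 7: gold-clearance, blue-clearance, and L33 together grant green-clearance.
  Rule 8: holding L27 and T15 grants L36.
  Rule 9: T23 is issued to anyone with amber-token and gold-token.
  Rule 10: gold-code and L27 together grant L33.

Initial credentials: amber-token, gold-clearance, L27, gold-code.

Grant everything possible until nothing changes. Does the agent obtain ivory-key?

Yes

Holding gold-code and L27 grants L33 (Rule 10).
Holding gold-code grants blue-clearance (Rule 4).
Holding gold-clearance, blue-clearance, and L33 grants green-clearance (Rule 7).
Holding L27 and green-clearance grants ivory-key (Rule 3).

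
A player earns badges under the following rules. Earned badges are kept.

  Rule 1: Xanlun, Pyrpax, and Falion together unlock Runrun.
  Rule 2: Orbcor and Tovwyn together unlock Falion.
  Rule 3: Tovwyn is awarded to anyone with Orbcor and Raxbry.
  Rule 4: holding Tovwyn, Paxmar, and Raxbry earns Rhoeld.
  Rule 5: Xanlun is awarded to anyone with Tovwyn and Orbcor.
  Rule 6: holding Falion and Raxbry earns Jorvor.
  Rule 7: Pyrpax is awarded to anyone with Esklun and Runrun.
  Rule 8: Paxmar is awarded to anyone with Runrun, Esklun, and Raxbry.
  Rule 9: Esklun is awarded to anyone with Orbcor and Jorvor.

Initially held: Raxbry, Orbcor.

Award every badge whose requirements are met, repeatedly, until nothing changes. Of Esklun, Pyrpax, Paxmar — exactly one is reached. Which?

Esklun

With Orbcor and Raxbry, Tovwyn is earned (Rule 3).
With Orbcor and Tovwyn, Falion is earned (Rule 2).
With Falion and Raxbry, Jorvor is earned (Rule 6).
With Orbcor and Jorvor, Esklun is earned (Rule 9).
Pyrpax would need Esklun and Runrun (Rule 7), but Runrun is never earned. Paxmar would need Runrun, Esklun, and Raxbry (Rule 8), but Runrun is never earned.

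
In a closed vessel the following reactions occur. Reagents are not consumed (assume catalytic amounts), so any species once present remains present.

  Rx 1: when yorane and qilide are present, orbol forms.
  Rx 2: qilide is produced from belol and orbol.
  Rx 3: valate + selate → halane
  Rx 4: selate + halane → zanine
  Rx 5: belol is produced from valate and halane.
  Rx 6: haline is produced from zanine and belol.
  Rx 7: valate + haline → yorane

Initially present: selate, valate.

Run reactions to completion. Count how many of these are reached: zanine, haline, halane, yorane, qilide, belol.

5

valate and selate present → halane forms (Rx 3).
valate and halane present → belol forms (Rx 5).
selate and halane present → zanine forms (Rx 4).
zanine and belol present → haline forms (Rx 6).
valate and haline present → yorane forms (Rx 7).
zanine: reached.
haline: reached.
halane: reached.
yorane: reached.
qilide would need belol and orbol (Rx 2), but orbol never forms.
belol: reached.
Reached: zanine, haline, halane, yorane, and belol — 5 of the 6.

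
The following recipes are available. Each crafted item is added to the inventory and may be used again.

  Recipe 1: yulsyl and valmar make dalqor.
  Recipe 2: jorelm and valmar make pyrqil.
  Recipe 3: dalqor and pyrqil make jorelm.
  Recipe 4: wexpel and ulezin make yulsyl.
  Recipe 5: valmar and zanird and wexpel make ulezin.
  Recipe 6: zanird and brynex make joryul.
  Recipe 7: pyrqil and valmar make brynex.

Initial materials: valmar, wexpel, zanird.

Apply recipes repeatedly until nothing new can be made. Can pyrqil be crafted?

No

pyrqil would need jorelm and valmar (Recipe 2), but jorelm is never obtained.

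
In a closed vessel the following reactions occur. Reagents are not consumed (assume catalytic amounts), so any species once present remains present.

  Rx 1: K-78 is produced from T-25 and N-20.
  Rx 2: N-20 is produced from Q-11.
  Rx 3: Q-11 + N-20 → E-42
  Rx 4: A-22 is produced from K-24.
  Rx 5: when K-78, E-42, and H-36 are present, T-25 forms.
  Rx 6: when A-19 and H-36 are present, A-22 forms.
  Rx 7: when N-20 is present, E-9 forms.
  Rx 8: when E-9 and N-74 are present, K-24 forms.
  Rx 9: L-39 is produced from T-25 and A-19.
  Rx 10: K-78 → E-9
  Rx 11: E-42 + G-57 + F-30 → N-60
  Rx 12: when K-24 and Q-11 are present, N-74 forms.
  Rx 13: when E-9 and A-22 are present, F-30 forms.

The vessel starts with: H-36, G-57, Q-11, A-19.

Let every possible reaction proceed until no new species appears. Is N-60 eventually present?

Yes

Q-11 present → N-20 forms (Rx 2).
A-19 and H-36 present → A-22 forms (Rx 6).
N-20 present → E-9 forms (Rx 7).
Q-11 and N-20 present → E-42 forms (Rx 3).
E-9 and A-22 present → F-30 forms (Rx 13).
E-42, G-57, and F-30 present → N-60 forms (Rx 11).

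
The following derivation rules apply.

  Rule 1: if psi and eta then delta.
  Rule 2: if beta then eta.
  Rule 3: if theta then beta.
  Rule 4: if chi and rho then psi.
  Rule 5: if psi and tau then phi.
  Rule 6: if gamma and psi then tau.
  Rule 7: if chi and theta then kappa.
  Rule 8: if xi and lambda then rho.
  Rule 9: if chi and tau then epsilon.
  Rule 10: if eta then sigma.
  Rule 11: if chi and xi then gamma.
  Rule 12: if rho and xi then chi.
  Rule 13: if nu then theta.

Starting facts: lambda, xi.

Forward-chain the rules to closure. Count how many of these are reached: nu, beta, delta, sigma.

No rule produces nu, and it is not given.
beta would need theta (Rule 3), but theta is never established.
delta would need psi and eta (Rule 1), but eta is never established.
sigma would need eta (Rule 10), but eta is never established.
None of the 4 are reached.

0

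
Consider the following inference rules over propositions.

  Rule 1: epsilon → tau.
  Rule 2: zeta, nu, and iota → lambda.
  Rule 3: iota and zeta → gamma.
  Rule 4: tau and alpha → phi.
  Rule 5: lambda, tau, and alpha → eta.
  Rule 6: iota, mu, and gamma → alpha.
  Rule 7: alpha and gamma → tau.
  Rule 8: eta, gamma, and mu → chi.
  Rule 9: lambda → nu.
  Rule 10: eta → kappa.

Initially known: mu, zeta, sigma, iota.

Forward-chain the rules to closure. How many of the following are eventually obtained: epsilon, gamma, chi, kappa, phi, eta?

2

From iota and zeta, Rule 3 gives gamma.
iota, mu, and gamma hold, so alpha follows (Rule 6).
alpha and gamma hold, so tau follows (Rule 7).
From tau and alpha, Rule 4 gives phi.
No rule produces epsilon, and it is not given.
gamma: reached.
chi would need eta, gamma, and mu (Rule 8), but eta is never established.
kappa would need eta (Rule 10), but eta is never established.
phi: reached.
eta would need lambda, tau, and alpha (Rule 5), but lambda is never established.
Reached: gamma and phi — 2 of the 6.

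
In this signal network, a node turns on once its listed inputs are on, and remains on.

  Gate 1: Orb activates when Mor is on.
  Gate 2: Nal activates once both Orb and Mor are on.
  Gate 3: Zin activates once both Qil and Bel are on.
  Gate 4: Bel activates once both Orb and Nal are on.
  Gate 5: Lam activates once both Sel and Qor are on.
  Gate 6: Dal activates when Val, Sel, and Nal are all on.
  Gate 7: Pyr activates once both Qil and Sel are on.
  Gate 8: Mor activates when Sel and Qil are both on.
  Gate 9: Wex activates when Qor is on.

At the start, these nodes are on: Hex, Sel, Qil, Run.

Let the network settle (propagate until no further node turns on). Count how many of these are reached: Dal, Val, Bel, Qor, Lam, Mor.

2

Gate 8: Sel and Qil on → Mor on.
Gate 1: Mor on → Orb on.
Gate 2: Orb and Mor on → Nal on.
Gate 4: Orb and Nal on → Bel on.
Dal would need Val, Sel, and Nal (Gate 6), but Val never turns on.
No rule produces Val, and it is not given.
Bel: reached.
No rule produces Qor, and it is not given.
Lam would need Sel and Qor (Gate 5), but Qor never turns on.
Mor: reached.
Reached: Bel and Mor — 2 of the 6.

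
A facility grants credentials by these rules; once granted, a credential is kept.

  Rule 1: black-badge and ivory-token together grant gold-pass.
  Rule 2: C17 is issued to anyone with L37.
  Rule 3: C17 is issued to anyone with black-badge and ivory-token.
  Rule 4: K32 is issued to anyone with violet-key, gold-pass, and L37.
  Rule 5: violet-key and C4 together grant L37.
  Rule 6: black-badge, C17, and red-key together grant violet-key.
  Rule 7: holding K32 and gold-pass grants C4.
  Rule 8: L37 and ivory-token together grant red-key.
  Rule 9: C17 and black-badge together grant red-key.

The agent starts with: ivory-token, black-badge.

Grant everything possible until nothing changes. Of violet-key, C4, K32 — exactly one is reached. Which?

Holding black-badge and ivory-token grants C17 (Rule 3).
Holding C17 and black-badge grants red-key (Rule 9).
Holding black-badge, C17, and red-key grants violet-key (Rule 6).
C4 would need K32 and gold-pass (Rule 7), but K32 is never granted. K32 would need violet-key, gold-pass, and L37 (Rule 4), but L37 is never granted.

violet-key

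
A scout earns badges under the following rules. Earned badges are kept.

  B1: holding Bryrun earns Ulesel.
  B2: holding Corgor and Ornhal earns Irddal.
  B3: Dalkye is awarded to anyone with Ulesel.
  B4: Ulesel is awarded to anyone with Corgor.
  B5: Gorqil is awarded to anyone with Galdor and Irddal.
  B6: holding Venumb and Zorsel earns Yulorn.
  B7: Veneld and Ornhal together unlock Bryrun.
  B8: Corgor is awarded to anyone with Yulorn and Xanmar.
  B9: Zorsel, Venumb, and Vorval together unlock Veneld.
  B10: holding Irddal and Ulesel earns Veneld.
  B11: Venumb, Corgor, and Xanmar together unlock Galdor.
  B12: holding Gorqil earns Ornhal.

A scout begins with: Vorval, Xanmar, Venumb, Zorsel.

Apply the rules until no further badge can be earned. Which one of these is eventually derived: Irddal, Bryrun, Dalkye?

With Venumb and Zorsel, Yulorn is earned (B6).
With Yulorn and Xanmar, Corgor is earned (B8).
With Corgor, Ulesel is earned (B4).
With Ulesel, Dalkye is earned (B3).
Irddal would need Corgor and Ornhal (B2), but Ornhal is never earned. Bryrun would need Veneld and Ornhal (B7), but Ornhal is never earned.

Dalkye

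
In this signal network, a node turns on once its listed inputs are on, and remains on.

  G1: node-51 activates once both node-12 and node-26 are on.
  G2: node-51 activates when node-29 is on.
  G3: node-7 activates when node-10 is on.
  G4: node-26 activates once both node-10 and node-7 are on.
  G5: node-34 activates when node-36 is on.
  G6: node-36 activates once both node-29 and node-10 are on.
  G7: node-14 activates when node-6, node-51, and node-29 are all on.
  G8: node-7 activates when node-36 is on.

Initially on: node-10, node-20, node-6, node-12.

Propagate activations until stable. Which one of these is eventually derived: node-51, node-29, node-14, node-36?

node-51

node-10 is on, so node-7 activates (G3).
G4: node-10 and node-7 on → node-26 on.
G1: node-12 and node-26 on → node-51 on.
node-36 would need node-29 and node-10 (G6), but node-29 never turns on. node-14 would need node-6, node-51, and node-29 (G7), but node-29 never turns on. No rule produces node-29, and it is not given.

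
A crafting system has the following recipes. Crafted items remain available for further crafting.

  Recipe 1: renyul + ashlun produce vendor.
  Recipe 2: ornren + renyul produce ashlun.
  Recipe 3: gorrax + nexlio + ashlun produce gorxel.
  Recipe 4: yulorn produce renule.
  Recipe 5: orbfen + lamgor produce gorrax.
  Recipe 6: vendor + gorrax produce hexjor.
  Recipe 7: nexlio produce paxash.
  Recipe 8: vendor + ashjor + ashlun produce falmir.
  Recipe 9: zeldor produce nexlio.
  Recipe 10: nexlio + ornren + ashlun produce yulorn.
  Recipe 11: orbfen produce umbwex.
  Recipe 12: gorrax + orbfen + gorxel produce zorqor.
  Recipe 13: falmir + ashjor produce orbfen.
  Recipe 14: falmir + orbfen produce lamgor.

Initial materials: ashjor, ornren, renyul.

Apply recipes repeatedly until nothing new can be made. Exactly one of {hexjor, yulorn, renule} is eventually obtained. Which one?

ornren + renyul → ashlun (Recipe 2).
Using Recipe 1, renyul and ashlun make vendor.
vendor + ashjor + ashlun → falmir (Recipe 8).
falmir + ashjor → orbfen (Recipe 13).
falmir + orbfen → lamgor (Recipe 14).
Using Recipe 5, orbfen and lamgor make gorrax.
vendor + gorrax → hexjor (Recipe 6).
yulorn would need nexlio, ornren, and ashlun (Recipe 10), but nexlio is never obtained. renule would need yulorn (Recipe 4), but yulorn is never obtained.

hexjor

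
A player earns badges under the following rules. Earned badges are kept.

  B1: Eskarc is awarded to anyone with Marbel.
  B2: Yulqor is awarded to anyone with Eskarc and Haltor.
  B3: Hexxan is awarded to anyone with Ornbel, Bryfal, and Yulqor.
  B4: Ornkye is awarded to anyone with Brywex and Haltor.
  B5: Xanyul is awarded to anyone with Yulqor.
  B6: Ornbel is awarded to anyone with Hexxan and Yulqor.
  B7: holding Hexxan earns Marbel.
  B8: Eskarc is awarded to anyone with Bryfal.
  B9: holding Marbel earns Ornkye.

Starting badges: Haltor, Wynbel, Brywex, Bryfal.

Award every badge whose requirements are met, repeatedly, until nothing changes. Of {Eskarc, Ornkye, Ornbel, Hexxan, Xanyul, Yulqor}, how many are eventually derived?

With Bryfal, Eskarc is earned (B8).
With Brywex and Haltor, Ornkye is earned (B4).
With Eskarc and Haltor, Yulqor is earned (B2).
With Yulqor, Xanyul is earned (B5).
Eskarc: reached.
Ornkye: reached.
Ornbel would need Hexxan and Yulqor (B6), but Hexxan is never earned.
Hexxan would need Ornbel, Bryfal, and Yulqor (B3), but Ornbel is never earned.
Xanyul: reached.
Yulqor: reached.
Reached: Eskarc, Ornkye, Xanyul, and Yulqor — 4 of the 6.

4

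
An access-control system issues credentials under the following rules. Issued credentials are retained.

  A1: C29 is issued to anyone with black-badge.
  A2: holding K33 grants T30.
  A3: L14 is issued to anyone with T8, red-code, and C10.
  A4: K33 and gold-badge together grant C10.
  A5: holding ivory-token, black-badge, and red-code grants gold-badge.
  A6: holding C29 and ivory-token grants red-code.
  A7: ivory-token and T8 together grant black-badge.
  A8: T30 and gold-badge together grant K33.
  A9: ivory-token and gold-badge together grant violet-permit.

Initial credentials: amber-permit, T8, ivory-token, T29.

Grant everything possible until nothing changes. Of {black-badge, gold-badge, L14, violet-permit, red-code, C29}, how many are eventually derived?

Holding ivory-token and T8 grants black-badge (A7).
Holding black-badge grants C29 (A1).
Holding C29 and ivory-token grants red-code (A6).
Holding ivory-token, black-badge, and red-code grants gold-badge (A5).
Holding ivory-token and gold-badge grants violet-permit (A9).
black-badge: reached.
gold-badge: reached.
L14 would need T8, red-code, and C10 (A3), but C10 is never granted.
violet-permit: reached.
red-code: reached.
C29: reached.
Reached: black-badge, gold-badge, violet-permit, red-code, and C29 — 5 of the 6.

5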